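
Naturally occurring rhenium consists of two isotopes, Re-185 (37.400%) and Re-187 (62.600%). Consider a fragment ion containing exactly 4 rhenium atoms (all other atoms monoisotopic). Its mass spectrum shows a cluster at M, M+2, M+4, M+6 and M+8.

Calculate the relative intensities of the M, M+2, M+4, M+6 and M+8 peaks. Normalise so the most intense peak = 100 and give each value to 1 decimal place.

Expanding (0.37400 + 0.62600)^4:
P(M) = 0.37400^4 = 0.019565
P(M+2) = 4 × 0.37400^3 × 0.62600^1 = 0.130993
P(M+4) = 6 × 0.37400^2 × 0.62600^2 = 0.328884
P(M+6) = 4 × 0.37400^1 × 0.62600^3 = 0.366990
P(M+8) = 0.62600^4 = 0.153567
The M+6 peak is largest (0.366990); scaling to 100 gives 5.3 : 35.7 : 89.6 : 100.0 : 41.8.

5.3 : 35.7 : 89.6 : 100.0 : 41.8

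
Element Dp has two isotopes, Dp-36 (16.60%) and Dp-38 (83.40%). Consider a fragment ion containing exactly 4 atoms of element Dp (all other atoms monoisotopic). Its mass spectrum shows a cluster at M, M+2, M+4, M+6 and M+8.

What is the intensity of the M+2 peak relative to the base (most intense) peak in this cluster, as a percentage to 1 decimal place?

3.2%

Term probabilities: M 0.0008, M+2 0.0153, M+4 0.1150, M+6 0.3852, M+8 0.4838. Base peak = M+8.
P(M+8) = C(4,4) × 0.1660^0 × 0.8340^4 = 1 × 1.0000 × 0.48379815 = 0.483798 (base)
P(M+2) = C(4,1) × 0.1660^3 × 0.8340^1 = 4 × 0.0045743 × 0.8340 = 0.015260
Relative intensity = 0.015260 / 0.483798 × 100 = 3.2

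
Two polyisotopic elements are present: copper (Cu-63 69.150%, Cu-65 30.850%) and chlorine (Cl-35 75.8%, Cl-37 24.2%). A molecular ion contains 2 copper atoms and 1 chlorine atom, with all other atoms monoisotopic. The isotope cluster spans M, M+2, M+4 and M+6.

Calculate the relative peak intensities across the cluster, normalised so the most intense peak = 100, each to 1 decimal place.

82.5 : 100.0 : 39.9 : 5.2

Copper pattern (n=2): 0.47817225 : 0.4266555 : 0.09517225
Chlorine pattern (n=1): 0.7580 : 0.2420
Convolve the two distributions (both contribute in 2-u steps):
  M: 0.47817225×0.7580 = 0.362455
  M+2: 0.47817225×0.2420 + 0.4266555×0.7580 = 0.439123
  M+4: 0.4266555×0.2420 + 0.09517225×0.7580 = 0.175391
  M+6: 0.09517225×0.2420 = 0.023032
Scale to base peak (0.439123) = 100: 82.5 : 100.0 : 39.9 : 5.2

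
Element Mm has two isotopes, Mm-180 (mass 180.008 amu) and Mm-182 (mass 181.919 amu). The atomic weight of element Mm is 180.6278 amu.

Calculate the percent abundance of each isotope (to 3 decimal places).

Mm-180: 67.567%, Mm-182: 32.433%

With x = fraction of Mm-180 (so Mm-182 is 1 − x):
180.008·x + 181.919·(1 − x) = 180.6278
(180.008 − 181.919)·x = 180.6278 − 181.919
x = -1.2912 / -1.911 = 0.67567 → 67.567% Mm-180, 32.433% Mm-182.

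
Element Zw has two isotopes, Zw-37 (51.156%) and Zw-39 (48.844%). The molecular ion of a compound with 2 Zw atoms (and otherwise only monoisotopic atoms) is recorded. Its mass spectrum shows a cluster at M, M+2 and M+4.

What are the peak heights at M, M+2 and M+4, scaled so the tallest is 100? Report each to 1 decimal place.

52.4 : 100.0 : 47.7

The 2 Zw atoms are independent, so intensities follow the terms of (0.51156 + 0.48844)^2.
P(M) = 0.51156^2 = 0.261694
P(M+2) = 2 × 0.51156^1 × 0.48844^1 = 0.499733
P(M+4) = 0.48844^2 = 0.238574
The M+2 peak is largest (0.499733); scaling to 100 gives 52.4 : 100.0 : 47.7.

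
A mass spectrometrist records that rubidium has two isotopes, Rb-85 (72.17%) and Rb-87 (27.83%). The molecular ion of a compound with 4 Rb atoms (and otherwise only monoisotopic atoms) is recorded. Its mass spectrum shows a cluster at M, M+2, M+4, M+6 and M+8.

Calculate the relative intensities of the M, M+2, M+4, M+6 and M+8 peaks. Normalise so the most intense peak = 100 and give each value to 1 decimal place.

Each Rb atom is independently Rb-85 (p = 0.7217) or Rb-87 (q = 0.2783); the cluster is the binomial expansion (p + q)^4.
P(M) = 0.7217^4 = 0.271286
P(M+2) = 4 × 0.7217^3 × 0.2783^1 = 0.418450
P(M+4) = 6 × 0.7217^2 × 0.2783^2 = 0.242042
P(M+6) = 4 × 0.7217^1 × 0.2783^3 = 0.062224
P(M+8) = 0.2783^4 = 0.005999
The M+2 peak is largest (0.418450); scaling to 100 gives 64.8 : 100.0 : 57.8 : 14.9 : 1.4.

64.8 : 100.0 : 57.8 : 14.9 : 1.4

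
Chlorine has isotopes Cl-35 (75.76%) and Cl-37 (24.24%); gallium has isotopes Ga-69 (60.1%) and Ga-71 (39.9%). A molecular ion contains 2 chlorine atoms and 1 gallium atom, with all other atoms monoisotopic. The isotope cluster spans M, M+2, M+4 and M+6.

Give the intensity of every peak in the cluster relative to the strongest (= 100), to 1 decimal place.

76.7 : 100.0 : 40.4 : 5.2

Chlorine pattern (n=2): 0.57395776 : 0.36728448 : 0.05875776
Gallium pattern (n=1): 0.6010 : 0.3990
Convolve the two distributions (both contribute in 2-u steps):
  M: 0.57395776×0.6010 = 0.344949
  M+2: 0.57395776×0.3990 + 0.36728448×0.6010 = 0.449747
  M+4: 0.36728448×0.3990 + 0.05875776×0.6010 = 0.181860
  M+6: 0.05875776×0.3990 = 0.023444
Scale to base peak (0.449747) = 100: 76.7 : 100.0 : 40.4 : 5.2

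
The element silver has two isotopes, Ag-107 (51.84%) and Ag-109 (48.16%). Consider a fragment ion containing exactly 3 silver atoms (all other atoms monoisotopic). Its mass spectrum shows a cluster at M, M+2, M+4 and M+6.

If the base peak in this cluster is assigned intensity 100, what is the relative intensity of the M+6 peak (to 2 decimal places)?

28.77

Term probabilities: M 0.1393, M+2 0.3883, M+4 0.3607, M+6 0.1117. Base peak = M+2.
P(M+2) = C(3,1) × 0.5184^2 × 0.4816^1 = 3 × 0.26873856 × 0.4816 = 0.388273 (base)
P(M+6) = C(3,3) × 0.5184^0 × 0.4816^3 = 1 × 1.0000 × 0.11170161 = 0.111702
Relative intensity = 0.111702 / 0.388273 × 100 = 28.77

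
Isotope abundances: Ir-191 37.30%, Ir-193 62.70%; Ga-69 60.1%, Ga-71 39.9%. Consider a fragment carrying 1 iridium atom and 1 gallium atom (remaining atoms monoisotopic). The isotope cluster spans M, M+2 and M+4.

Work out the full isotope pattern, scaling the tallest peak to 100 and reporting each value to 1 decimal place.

42.6 : 100.0 : 47.6

Iridium pattern (n=1): 0.3730 : 0.6270
Gallium pattern (n=1): 0.6010 : 0.3990
Convolve the two distributions (both contribute in 2-u steps):
  M: 0.3730×0.6010 = 0.224173
  M+2: 0.3730×0.3990 + 0.6270×0.6010 = 0.525654
  M+4: 0.6270×0.3990 = 0.250173
Scale to base peak (0.525654) = 100: 42.6 : 100.0 : 47.6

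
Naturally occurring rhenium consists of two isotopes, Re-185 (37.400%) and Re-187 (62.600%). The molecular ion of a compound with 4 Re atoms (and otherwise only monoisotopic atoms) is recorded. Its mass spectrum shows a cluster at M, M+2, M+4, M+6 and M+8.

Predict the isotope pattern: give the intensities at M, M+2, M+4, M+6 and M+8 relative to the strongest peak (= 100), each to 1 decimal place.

5.3 : 35.7 : 89.6 : 100.0 : 41.8

Expanding (0.37400 + 0.62600)^4:
P(M) = 0.37400^4 = 0.019565
P(M+2) = 4 × 0.37400^3 × 0.62600^1 = 0.130993
P(M+4) = 6 × 0.37400^2 × 0.62600^2 = 0.328884
P(M+6) = 4 × 0.37400^1 × 0.62600^3 = 0.366990
P(M+8) = 0.62600^4 = 0.153567
The M+6 peak is largest (0.366990); scaling to 100 gives 5.3 : 35.7 : 89.6 : 100.0 : 41.8.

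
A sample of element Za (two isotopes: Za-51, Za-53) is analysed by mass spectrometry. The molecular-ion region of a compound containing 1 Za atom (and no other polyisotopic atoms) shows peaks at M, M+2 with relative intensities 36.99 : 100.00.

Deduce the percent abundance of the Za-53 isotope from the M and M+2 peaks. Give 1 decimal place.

73.0%

If p is the fraction of Za that is Za-51, then I(M+2)/I(M) = [C(1,1)·p^0·(1−p)] / p^1 = 1·(1−p)/p = 100.00/36.99 = 2.7034
(1−p)/p = 2.7034/1 = 2.7034  ⇒  p = 1/(1 + 2.7034) = 0.2700
Za-51: 27.0%, Za-53: 73.0%.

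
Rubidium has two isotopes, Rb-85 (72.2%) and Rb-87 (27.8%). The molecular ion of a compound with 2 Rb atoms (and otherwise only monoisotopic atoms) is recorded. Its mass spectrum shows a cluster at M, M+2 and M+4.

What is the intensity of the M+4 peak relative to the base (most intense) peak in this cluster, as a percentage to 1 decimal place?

14.8%

Term probabilities: M 0.5213, M+2 0.4014, M+4 0.0773. Base peak = M.
P(M) = C(2,0) × 0.722^2 × 0.278^0 = 1 × 0.521284 × 1.0000 = 0.521284 (base)
P(M+4) = C(2,2) × 0.722^0 × 0.278^2 = 1 × 1.0000 × 0.077284 = 0.077284
Relative intensity = 0.077284 / 0.521284 × 100 = 14.8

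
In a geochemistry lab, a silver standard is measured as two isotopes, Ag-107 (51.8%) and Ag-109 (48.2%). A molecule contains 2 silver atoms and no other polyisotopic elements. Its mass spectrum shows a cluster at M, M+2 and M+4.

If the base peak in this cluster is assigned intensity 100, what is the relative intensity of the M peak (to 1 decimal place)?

Binomial terms of (0.518 + 0.482)^2: M 0.2683, M+2 0.4994, M+4 0.2323 → M+2 is the base peak.
P(M+2) = C(2,1) × 0.518^1 × 0.482^1 = 2 × 0.5180 × 0.4820 = 0.499352 (base)
P(M) = C(2,0) × 0.518^2 × 0.482^0 = 1 × 0.268324 × 1.0000 = 0.268324
Relative intensity = 0.268324 / 0.499352 × 100 = 53.7

53.7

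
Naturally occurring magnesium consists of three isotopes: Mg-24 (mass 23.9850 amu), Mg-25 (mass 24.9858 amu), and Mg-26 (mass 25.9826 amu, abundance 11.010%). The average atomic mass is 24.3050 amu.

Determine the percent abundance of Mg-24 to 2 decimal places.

78.99%

Let x and y be the fractions of Mg-24 and Mg-25. Then x + y = 1 − 0.11010 = 0.88990 and 23.9850x + 24.9858y = 24.3050 − 0.11010×25.9826 = 21.44431574.
Substituting: 23.9850x + 24.9858(0.88990 − x) = 21.44431574
(23.9850 − 24.9858)x = -0.79054768  ⇒  x = 0.78992, y = 0.09998
Mg-24: 78.99%, Mg-25: 10.00%.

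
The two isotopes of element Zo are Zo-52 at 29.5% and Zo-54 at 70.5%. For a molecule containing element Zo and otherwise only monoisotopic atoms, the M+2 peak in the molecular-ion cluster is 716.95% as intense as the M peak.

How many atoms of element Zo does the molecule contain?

3

The M+2/M ratio from n Zo atoms is n · q/p = n · 0.705/0.295.
n = 7.1695 × 0.295/0.705 = 3.00 ≈ 3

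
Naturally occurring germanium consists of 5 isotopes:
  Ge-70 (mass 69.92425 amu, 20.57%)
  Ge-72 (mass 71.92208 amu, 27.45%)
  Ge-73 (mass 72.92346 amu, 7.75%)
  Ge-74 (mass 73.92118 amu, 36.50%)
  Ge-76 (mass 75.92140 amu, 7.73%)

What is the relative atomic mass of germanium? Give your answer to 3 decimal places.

72.628 amu

Ar = Σ fᵢ·mᵢ = 0.2057 × 69.92425 + 0.2745 × 71.92208 + 0.0775 × 72.92346 + 0.3650 × 73.92118 + 0.0773 × 75.92140
= 14.383418 + 19.742611 + 5.651568 + 26.981231 + 5.868724 = 72.627552 amu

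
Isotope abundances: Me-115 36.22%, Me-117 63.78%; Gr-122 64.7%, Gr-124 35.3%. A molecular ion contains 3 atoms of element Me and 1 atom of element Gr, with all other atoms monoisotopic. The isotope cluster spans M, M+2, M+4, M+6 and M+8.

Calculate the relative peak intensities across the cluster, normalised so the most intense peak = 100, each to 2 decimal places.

Element Me pattern (n=3): 0.0475166 : 0.25101673 : 0.44201675 : 0.25944992
Element Gr pattern (n=1): 0.6470 : 0.3530
Convolve the two distributions (both contribute in 2-u steps):
  M: 0.0475166×0.6470 = 0.030743
  M+2: 0.0475166×0.3530 + 0.25101673×0.6470 = 0.179181
  M+4: 0.25101673×0.3530 + 0.44201675×0.6470 = 0.374594
  M+6: 0.44201675×0.3530 + 0.25944992×0.6470 = 0.323896
  M+8: 0.25944992×0.3530 = 0.091586
Scale to base peak (0.374594) = 100: 8.21 : 47.83 : 100.00 : 86.47 : 24.45

8.21 : 47.83 : 100.00 : 86.47 : 24.45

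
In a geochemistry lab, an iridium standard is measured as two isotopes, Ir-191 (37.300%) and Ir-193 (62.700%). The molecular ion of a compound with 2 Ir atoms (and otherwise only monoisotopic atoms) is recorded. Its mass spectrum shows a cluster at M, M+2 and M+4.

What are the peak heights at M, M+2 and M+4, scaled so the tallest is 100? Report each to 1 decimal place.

29.7 : 100.0 : 84.0

Expanding (0.37300 + 0.62700)^2:
P(M) = 0.37300^2 = 0.139129
P(M+2) = 2 × 0.37300^1 × 0.62700^1 = 0.467742
P(M+4) = 0.62700^2 = 0.393129
The M+2 peak is largest (0.467742); scaling to 100 gives 29.7 : 100.0 : 84.0.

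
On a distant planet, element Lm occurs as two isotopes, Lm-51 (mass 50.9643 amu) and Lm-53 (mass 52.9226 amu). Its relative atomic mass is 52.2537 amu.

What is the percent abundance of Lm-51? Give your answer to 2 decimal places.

Let x be the fractional abundance of Lm-51; then Lm-53 has abundance 1 − x.
50.9643·x + 52.9226·(1 − x) = 52.2537
(50.9643 − 52.9226)·x = 52.2537 − 52.9226
x = -0.6689 / -1.9583 = 0.34157 → 34.16% Lm-51, 65.84% Lm-53.

34.16%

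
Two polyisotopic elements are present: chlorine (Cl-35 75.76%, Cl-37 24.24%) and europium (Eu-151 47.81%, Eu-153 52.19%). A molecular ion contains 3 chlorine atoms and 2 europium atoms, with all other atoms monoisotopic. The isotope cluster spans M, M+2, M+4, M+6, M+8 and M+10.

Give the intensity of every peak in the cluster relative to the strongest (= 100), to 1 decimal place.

Chlorine pattern (n=3): 0.4348304 : 0.41738208 : 0.13354464 : 0.01424288
Europium pattern (n=2): 0.22857961 : 0.49904078 : 0.27237961
Convolve the two distributions (both contribute in 2-u steps):
  M: 0.4348304×0.22857961 = 0.099393
  M+2: 0.4348304×0.49904078 + 0.41738208×0.22857961 = 0.312403
  M+4: 0.4348304×0.27237961 + 0.41738208×0.49904078 + 0.13354464×0.22857961 = 0.357255
  M+6: 0.41738208×0.27237961 + 0.13354464×0.49904078 + 0.01424288×0.22857961 = 0.183586
  M+8: 0.13354464×0.27237961 + 0.01424288×0.49904078 = 0.043483
  M+10: 0.01424288×0.27237961 = 0.003879
Scale to base peak (0.357255) = 100: 27.8 : 87.4 : 100.0 : 51.4 : 12.2 : 1.1

27.8 : 87.4 : 100.0 : 51.4 : 12.2 : 1.1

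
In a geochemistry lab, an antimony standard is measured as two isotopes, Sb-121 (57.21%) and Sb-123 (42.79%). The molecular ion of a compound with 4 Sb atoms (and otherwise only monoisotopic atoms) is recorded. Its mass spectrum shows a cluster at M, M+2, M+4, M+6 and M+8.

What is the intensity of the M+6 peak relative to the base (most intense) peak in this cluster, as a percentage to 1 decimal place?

(0.5721 + 0.4279)^4 gives M 0.1071, M+2 0.3205, M+4 0.3596, M+6 0.1793, M+8 0.0335; the largest is M+4.
P(M+4) = C(4,2) × 0.5721^2 × 0.4279^2 = 6 × 0.32729841 × 0.18309841 = 0.359567 (base)
P(M+6) = C(4,3) × 0.5721^1 × 0.4279^3 = 4 × 0.5721 × 0.07834781 = 0.179291
Relative intensity = 0.179291 / 0.359567 × 100 = 49.9

49.9%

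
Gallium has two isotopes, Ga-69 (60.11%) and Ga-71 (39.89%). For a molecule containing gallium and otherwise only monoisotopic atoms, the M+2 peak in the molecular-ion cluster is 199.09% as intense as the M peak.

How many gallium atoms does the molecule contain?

The M+2/M ratio from n Ga atoms is n · q/p = n · 0.3989/0.6011.
n = 1.9909 × 0.6011/0.3989 = 3.00 ≈ 3

3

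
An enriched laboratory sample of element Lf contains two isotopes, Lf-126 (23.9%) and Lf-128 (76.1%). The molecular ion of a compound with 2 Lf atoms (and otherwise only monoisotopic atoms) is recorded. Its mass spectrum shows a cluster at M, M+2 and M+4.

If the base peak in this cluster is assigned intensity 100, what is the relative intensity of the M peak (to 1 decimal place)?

9.9

(0.239 + 0.761)^2 gives M 0.0571, M+2 0.3638, M+4 0.5791; the largest is M+4.
P(M+4) = C(2,2) × 0.239^0 × 0.761^2 = 1 × 1.0000 × 0.579121 = 0.579121 (base)
P(M) = C(2,0) × 0.239^2 × 0.761^0 = 1 × 0.057121 × 1.0000 = 0.057121
Relative intensity = 0.057121 / 0.579121 × 100 = 9.9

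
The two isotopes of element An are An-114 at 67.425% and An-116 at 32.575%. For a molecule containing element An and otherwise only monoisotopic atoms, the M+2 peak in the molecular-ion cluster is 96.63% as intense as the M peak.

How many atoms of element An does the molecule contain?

The M+2/M ratio from n An atoms is n · q/p = n · 0.32575/0.67425.
n = 0.9663 × 0.67425/0.32575 = 2.00 ≈ 2

2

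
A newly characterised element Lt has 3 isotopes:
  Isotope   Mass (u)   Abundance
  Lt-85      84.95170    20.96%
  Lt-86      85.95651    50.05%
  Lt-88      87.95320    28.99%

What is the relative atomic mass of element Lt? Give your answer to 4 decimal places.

Average mass = Σ (abundance × isotope mass) = 0.2096 × 84.95170 + 0.5005 × 85.95651 + 0.2899 × 87.95320
= 17.805876 + 43.021233 + 25.497633 = 86.324742 u

86.3247 u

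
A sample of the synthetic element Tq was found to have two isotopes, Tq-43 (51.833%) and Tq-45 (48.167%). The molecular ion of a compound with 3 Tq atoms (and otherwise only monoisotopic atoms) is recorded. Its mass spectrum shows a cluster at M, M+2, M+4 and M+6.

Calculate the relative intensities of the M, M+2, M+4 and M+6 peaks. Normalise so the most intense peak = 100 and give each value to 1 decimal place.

35.9 : 100.0 : 92.9 : 28.8

Each Tq atom is independently Tq-43 (p = 0.51833) or Tq-45 (q = 0.48167); the cluster is the binomial expansion (p + q)^3.
P(M) = 0.51833^3 = 0.139258
P(M+2) = 3 × 0.51833^2 × 0.48167^1 = 0.388225
P(M+4) = 3 × 0.51833^1 × 0.48167^2 = 0.360767
P(M+6) = 0.48167^3 = 0.111750
The M+2 peak is largest (0.388225); scaling to 100 gives 35.9 : 100.0 : 92.9 : 28.8.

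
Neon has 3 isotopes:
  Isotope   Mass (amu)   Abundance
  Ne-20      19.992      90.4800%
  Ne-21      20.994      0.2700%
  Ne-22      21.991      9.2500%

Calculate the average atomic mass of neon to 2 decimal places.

20.18 amu

Weight each isotope mass by its fractional abundance: 0.904800 × 19.992 + 0.002700 × 20.994 + 0.092500 × 21.991
= 18.0888 + 0.0567 + 2.0342 = 20.1797 amu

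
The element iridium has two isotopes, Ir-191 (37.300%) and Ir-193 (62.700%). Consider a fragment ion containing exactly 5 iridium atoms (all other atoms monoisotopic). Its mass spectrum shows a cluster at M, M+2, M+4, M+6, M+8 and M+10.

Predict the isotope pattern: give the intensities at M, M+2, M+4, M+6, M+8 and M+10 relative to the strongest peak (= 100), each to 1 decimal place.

Expanding (0.37300 + 0.62700)^5:
P(M) = 0.37300^5 = 0.007220
P(M+2) = 5 × 0.37300^4 × 0.62700^1 = 0.060684
P(M+4) = 10 × 0.37300^3 × 0.62700^2 = 0.204015
P(M+6) = 10 × 0.37300^2 × 0.62700^3 = 0.342942
P(M+8) = 5 × 0.37300^1 × 0.62700^4 = 0.288237
P(M+10) = 0.62700^5 = 0.096903
The M+6 peak is largest (0.342942); scaling to 100 gives 2.1 : 17.7 : 59.5 : 100.0 : 84.0 : 28.3.

2.1 : 17.7 : 59.5 : 100.0 : 84.0 : 28.3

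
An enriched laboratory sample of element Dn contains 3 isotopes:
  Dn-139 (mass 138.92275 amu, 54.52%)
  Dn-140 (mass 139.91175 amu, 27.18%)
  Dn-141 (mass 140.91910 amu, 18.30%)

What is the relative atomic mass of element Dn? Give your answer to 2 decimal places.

139.56 amu

Weight each isotope mass by its fractional abundance: 0.5452 × 138.92275 + 0.2718 × 139.91175 + 0.1830 × 140.91910
= 75.740683 + 38.028014 + 25.788195 = 139.556892 amu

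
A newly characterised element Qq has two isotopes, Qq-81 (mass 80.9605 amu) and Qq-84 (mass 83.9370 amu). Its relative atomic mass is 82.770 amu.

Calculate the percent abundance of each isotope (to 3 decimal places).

Qq-81: 39.207%, Qq-84: 60.793%

Writing the weighted mean with unknown fraction x of Qq-81:
80.9605·x + 83.9370·(1 − x) = 82.770
(80.9605 − 83.9370)·x = 82.770 − 83.9370
x = -1.1670 / -2.9765 = 0.39207 → 39.207% Qq-81, 60.793% Qq-84.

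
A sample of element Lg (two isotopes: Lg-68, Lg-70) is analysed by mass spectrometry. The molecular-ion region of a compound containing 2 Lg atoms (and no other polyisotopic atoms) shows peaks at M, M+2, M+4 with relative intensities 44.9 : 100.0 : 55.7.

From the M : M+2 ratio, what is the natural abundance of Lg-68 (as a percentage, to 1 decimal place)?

47.3%

If p is the fraction of Lg that is Lg-68, then I(M+2)/I(M) = [C(2,1)·p^1·(1−p)] / p^2 = 2·(1−p)/p = 100.0/44.9 = 2.2272
(1−p)/p = 2.2272/2 = 1.1136  ⇒  p = 1/(1 + 1.1136) = 0.4731
Lg-68: 47.3%, Lg-70: 52.7%.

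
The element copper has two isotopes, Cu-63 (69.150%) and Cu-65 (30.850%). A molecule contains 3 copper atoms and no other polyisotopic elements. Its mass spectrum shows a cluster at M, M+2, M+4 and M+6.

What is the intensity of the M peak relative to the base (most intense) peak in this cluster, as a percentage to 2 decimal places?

(0.69150 + 0.30850)^3 gives M 0.3307, M+2 0.4425, M+4 0.1974, M+6 0.0294; the largest is M+2.
P(M+2) = C(3,1) × 0.69150^2 × 0.30850^1 = 3 × 0.47817225 × 0.3085 = 0.442548 (base)
P(M) = C(3,0) × 0.69150^3 × 0.30850^0 = 1 × 0.33065611 × 1.0000 = 0.330656
Relative intensity = 0.330656 / 0.442548 × 100 = 74.72

74.72%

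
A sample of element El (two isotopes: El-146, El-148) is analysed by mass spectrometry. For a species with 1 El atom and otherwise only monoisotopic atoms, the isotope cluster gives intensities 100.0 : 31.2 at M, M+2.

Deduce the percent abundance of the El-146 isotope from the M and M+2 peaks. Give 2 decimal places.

Let p = fractional abundance of El-146. I(M+2)/I(M) = [C(1,1)·p^0·(1−p)] / p^1 = 1·(1−p)/p = 31.2/100.0 = 0.3120
(1−p)/p = 0.3120/1 = 0.3120  ⇒  p = 1/(1 + 0.3120) = 0.7622
El-146: 76.22%, El-148: 23.78%.

76.22%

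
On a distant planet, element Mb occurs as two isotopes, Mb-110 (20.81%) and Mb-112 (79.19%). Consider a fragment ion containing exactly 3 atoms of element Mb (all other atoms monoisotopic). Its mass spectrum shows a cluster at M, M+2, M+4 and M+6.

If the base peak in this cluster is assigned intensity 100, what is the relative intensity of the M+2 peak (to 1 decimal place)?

(0.2081 + 0.7919)^3 gives M 0.0090, M+2 0.1029, M+4 0.3915, M+6 0.4966; the largest is M+6.
P(M+6) = C(3,3) × 0.2081^0 × 0.7919^3 = 1 × 1.0000 × 0.49660493 = 0.496605 (base)
P(M+2) = C(3,1) × 0.2081^2 × 0.7919^1 = 3 × 0.04330561 × 0.7919 = 0.102881
Relative intensity = 0.102881 / 0.496605 × 100 = 20.7

20.7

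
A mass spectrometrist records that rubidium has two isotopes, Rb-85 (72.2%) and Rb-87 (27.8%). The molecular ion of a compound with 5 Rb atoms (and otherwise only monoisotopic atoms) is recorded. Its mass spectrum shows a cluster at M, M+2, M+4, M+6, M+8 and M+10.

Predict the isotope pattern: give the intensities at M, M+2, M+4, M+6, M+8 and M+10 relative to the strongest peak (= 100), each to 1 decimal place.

51.9 : 100.0 : 77.0 : 29.7 : 5.7 : 0.4

The 5 Rb atoms are independent, so intensities follow the terms of (0.722 + 0.278)^5.
P(M) = 0.722^5 = 0.196194
P(M+2) = 5 × 0.722^4 × 0.278^1 = 0.377714
P(M+4) = 10 × 0.722^3 × 0.278^2 = 0.290872
P(M+6) = 10 × 0.722^2 × 0.278^3 = 0.111998
P(M+8) = 5 × 0.722^1 × 0.278^4 = 0.021562
P(M+10) = 0.278^5 = 0.001660
The M+2 peak is largest (0.377714); scaling to 100 gives 51.9 : 100.0 : 77.0 : 29.7 : 5.7 : 0.4.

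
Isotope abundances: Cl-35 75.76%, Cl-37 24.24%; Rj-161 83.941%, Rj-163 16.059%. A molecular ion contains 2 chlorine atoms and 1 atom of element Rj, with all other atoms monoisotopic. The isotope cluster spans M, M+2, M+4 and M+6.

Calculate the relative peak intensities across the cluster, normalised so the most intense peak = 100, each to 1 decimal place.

100.0 : 83.1 : 22.5 : 2.0

Chlorine pattern (n=2): 0.57395776 : 0.36728448 : 0.05875776
Element Rj pattern (n=1): 0.83941 : 0.16059
Convolve the two distributions (both contribute in 2-u steps):
  M: 0.57395776×0.83941 = 0.481786
  M+2: 0.57395776×0.16059 + 0.36728448×0.83941 = 0.400474
  M+4: 0.36728448×0.16059 + 0.05875776×0.83941 = 0.108304
  M+6: 0.05875776×0.16059 = 0.009436
Scale to base peak (0.481786) = 100: 100.0 : 83.1 : 22.5 : 2.0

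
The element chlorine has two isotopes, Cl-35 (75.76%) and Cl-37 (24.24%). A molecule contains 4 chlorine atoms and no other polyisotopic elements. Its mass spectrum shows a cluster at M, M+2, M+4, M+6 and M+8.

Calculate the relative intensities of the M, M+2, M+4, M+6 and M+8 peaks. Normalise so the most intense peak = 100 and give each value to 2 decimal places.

The 4 Cl atoms are independent, so intensities follow the terms of (0.7576 + 0.2424)^4.
P(M) = 0.7576^4 = 0.329428
P(M+2) = 4 × 0.7576^3 × 0.2424^1 = 0.421612
P(M+4) = 6 × 0.7576^2 × 0.2424^2 = 0.202347
P(M+6) = 4 × 0.7576^1 × 0.2424^3 = 0.043162
P(M+8) = 0.2424^4 = 0.003452
The M+2 peak is largest (0.421612); scaling to 100 gives 78.14 : 100.00 : 47.99 : 10.24 : 0.82.

78.14 : 100.00 : 47.99 : 10.24 : 0.82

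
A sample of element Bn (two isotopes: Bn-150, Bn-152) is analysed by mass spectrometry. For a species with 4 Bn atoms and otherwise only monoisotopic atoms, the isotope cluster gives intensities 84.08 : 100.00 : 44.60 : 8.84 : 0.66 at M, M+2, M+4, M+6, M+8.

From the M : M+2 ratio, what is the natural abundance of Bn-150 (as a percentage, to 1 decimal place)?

77.1%

Write p for the Bn-150 fraction. I(M+2)/I(M) = [C(4,1)·p^3·(1−p)] / p^4 = 4·(1−p)/p = 100.00/84.08 = 1.1893
(1−p)/p = 1.1893/4 = 0.2973  ⇒  p = 1/(1 + 0.2973) = 0.7708
Bn-150: 77.1%, Bn-152: 22.9%.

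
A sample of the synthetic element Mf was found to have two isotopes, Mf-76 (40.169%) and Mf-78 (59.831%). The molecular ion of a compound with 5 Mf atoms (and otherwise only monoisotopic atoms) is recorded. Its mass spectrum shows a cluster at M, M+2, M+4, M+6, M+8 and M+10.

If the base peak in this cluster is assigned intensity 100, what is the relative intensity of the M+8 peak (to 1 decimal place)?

Binomial terms of (0.40169 + 0.59831)^5: M 0.0105, M+2 0.0779, M+4 0.2320, M+6 0.3456, M+8 0.2574, M+10 0.0767 → M+6 is the base peak.
P(M+6) = C(5,3) × 0.40169^2 × 0.59831^3 = 10 × 0.16135486 × 0.21417994 = 0.345590 (base)
P(M+8) = C(5,4) × 0.40169^1 × 0.59831^4 = 5 × 0.40169 × 0.128146 = 0.257375
Relative intensity = 0.257375 / 0.345590 × 100 = 74.5

74.5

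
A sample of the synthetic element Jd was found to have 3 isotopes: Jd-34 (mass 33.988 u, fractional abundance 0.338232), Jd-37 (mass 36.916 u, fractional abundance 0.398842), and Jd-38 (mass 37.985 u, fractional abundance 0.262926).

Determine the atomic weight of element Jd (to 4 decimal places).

36.2067 u

Average mass = Σ (abundance × isotope mass) = 0.338232 × 33.988 + 0.398842 × 36.916 + 0.262926 × 37.985
= 11.49583 + 14.72365 + 9.98724 = 36.20672 u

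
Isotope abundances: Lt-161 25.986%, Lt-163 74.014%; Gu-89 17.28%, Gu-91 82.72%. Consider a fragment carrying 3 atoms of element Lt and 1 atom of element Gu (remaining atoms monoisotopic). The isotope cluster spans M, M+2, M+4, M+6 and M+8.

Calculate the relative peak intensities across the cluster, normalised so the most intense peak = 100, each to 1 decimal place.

0.7 : 9.5 : 46.7 : 100.0 : 79.2

Element Lt pattern (n=3): 0.01754762 : 0.14993879 : 0.42705955 : 0.40545404
Element Gu pattern (n=1): 0.1728 : 0.8272
Convolve the two distributions (both contribute in 2-u steps):
  M: 0.01754762×0.1728 = 0.003032
  M+2: 0.01754762×0.8272 + 0.14993879×0.1728 = 0.040425
  M+4: 0.14993879×0.8272 + 0.42705955×0.1728 = 0.197825
  M+6: 0.42705955×0.8272 + 0.40545404×0.1728 = 0.423326
  M+8: 0.40545404×0.8272 = 0.335392
Scale to base peak (0.423326) = 100: 0.7 : 9.5 : 46.7 : 100.0 : 79.2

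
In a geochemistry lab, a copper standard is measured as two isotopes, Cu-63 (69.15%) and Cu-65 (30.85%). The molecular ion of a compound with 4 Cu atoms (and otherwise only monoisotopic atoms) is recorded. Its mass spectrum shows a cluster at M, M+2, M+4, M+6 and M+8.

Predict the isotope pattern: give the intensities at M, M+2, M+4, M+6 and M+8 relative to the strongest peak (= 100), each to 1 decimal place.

Each Cu atom is independently Cu-63 (p = 0.6915) or Cu-65 (q = 0.3085); the cluster is the binomial expansion (p + q)^4.
P(M) = 0.6915^4 = 0.228649
P(M+2) = 4 × 0.6915^3 × 0.3085^1 = 0.408030
P(M+4) = 6 × 0.6915^2 × 0.3085^2 = 0.273052
P(M+6) = 4 × 0.6915^1 × 0.3085^3 = 0.081212
P(M+8) = 0.3085^4 = 0.009058
The M+2 peak is largest (0.408030); scaling to 100 gives 56.0 : 100.0 : 66.9 : 19.9 : 2.2.

56.0 : 100.0 : 66.9 : 19.9 : 2.2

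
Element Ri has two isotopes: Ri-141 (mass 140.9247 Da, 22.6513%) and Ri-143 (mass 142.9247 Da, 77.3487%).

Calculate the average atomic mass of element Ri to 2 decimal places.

Average mass = Σ (abundance × isotope mass) = 0.226513 × 140.9247 + 0.773487 × 142.9247
= 31.92128 + 110.55040 = 142.47168 Da

142.47 Da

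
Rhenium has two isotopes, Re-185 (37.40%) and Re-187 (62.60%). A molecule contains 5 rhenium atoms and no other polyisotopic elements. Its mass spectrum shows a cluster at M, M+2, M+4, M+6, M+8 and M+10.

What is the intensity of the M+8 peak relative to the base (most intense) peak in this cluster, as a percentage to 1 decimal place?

83.7%

(0.3740 + 0.6260)^5 gives M 0.0073, M+2 0.0612, M+4 0.2050, M+6 0.3431, M+8 0.2872, M+10 0.0961; the largest is M+6.
P(M+6) = C(5,3) × 0.3740^2 × 0.6260^3 = 10 × 0.139876 × 0.24531438 = 0.343136 (base)
P(M+8) = C(5,4) × 0.3740^1 × 0.6260^4 = 5 × 0.3740 × 0.1535668 = 0.287170
Relative intensity = 0.287170 / 0.343136 × 100 = 83.7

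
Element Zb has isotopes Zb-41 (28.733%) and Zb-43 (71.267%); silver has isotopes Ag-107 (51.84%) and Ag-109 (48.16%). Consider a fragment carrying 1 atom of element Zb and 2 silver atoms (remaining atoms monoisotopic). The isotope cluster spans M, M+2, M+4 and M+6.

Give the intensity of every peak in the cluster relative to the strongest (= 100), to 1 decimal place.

18.3 : 79.3 : 100.0 : 39.1

Element Zb pattern (n=1): 0.28733 : 0.71267
Silver pattern (n=2): 0.26873856 : 0.49932288 : 0.23193856
Convolve the two distributions (both contribute in 2-u steps):
  M: 0.28733×0.26873856 = 0.077217
  M+2: 0.28733×0.49932288 + 0.71267×0.26873856 = 0.334992
  M+4: 0.28733×0.23193856 + 0.71267×0.49932288 = 0.422495
  M+6: 0.71267×0.23193856 = 0.165296
Scale to base peak (0.422495) = 100: 18.3 : 79.3 : 100.0 : 39.1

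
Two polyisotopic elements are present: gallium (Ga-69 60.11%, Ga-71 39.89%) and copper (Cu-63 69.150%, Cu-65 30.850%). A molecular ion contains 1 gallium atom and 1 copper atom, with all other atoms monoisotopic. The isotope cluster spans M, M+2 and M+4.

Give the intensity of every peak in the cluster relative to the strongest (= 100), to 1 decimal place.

90.1 : 100.0 : 26.7

Gallium pattern (n=1): 0.6011 : 0.3989
Copper pattern (n=1): 0.6915 : 0.3085
Convolve the two distributions (both contribute in 2-u steps):
  M: 0.6011×0.6915 = 0.415661
  M+2: 0.6011×0.3085 + 0.3989×0.6915 = 0.461279
  M+4: 0.3989×0.3085 = 0.123061
Scale to base peak (0.461279) = 100: 90.1 : 100.0 : 26.7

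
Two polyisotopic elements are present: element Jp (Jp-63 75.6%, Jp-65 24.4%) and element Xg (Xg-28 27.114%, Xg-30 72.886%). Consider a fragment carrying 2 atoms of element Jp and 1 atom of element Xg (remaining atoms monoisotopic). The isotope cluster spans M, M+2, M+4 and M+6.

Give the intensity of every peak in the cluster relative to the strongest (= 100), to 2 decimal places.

30.00 : 100.00 : 55.18 : 8.40

Element Jp pattern (n=2): 0.571536 : 0.368928 : 0.059536
Element Xg pattern (n=1): 0.27114 : 0.72886
Convolve the two distributions (both contribute in 2-u steps):
  M: 0.571536×0.27114 = 0.154966
  M+2: 0.571536×0.72886 + 0.368928×0.27114 = 0.516601
  M+4: 0.368928×0.72886 + 0.059536×0.27114 = 0.285039
  M+6: 0.059536×0.72886 = 0.043393
Scale to base peak (0.516601) = 100: 30.00 : 100.00 : 55.18 : 8.40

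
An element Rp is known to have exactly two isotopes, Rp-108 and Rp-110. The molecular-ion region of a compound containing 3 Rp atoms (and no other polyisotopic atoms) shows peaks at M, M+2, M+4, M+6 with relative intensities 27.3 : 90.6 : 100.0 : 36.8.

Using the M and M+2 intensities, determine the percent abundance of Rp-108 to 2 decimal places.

47.48%

Write p for the Rp-108 fraction. I(M+2)/I(M) = [C(3,1)·p^2·(1−p)] / p^3 = 3·(1−p)/p = 90.6/27.3 = 3.3187
(1−p)/p = 3.3187/3 = 1.1062  ⇒  p = 1/(1 + 1.1062) = 0.4748
Rp-108: 47.48%, Rp-110: 52.52%.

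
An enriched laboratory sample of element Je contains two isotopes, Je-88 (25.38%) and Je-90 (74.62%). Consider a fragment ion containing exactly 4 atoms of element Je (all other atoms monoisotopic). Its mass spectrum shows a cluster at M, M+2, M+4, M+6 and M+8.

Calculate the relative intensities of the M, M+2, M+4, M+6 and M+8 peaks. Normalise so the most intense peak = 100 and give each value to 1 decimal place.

1.0 : 11.6 : 51.0 : 100.0 : 73.5

The 4 Je atoms are independent, so intensities follow the terms of (0.2538 + 0.7462)^4.
P(M) = 0.2538^4 = 0.004149
P(M+2) = 4 × 0.2538^3 × 0.7462^1 = 0.048797
P(M+4) = 6 × 0.2538^2 × 0.7462^2 = 0.215201
P(M+6) = 4 × 0.2538^1 × 0.7462^3 = 0.421810
P(M+8) = 0.7462^4 = 0.310042
The M+6 peak is largest (0.421810); scaling to 100 gives 1.0 : 11.6 : 51.0 : 100.0 : 73.5.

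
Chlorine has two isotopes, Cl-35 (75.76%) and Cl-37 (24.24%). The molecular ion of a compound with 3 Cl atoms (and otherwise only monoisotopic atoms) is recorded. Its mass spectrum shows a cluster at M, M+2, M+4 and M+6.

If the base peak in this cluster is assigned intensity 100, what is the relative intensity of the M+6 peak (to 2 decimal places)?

Binomial terms of (0.7576 + 0.2424)^3: M 0.4348, M+2 0.4174, M+4 0.1335, M+6 0.0142 → M is the base peak.
P(M) = C(3,0) × 0.7576^3 × 0.2424^0 = 1 × 0.4348304 × 1.0000 = 0.434830 (base)
P(M+6) = C(3,3) × 0.7576^0 × 0.2424^3 = 1 × 1.0000 × 0.01424288 = 0.014243
Relative intensity = 0.014243 / 0.434830 × 100 = 3.28

3.28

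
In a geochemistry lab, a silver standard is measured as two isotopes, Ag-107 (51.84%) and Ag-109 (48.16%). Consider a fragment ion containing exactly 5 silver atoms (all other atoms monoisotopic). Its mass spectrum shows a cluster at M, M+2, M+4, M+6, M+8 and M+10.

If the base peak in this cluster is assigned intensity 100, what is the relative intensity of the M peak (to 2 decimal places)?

(0.5184 + 0.4816)^5 gives M 0.0374, M+2 0.1739, M+4 0.3231, M+6 0.3002, M+8 0.1394, M+10 0.0259; the largest is M+4.
P(M+4) = C(5,2) × 0.5184^3 × 0.4816^2 = 10 × 0.13931407 × 0.23193856 = 0.323123 (base)
P(M) = C(5,0) × 0.5184^5 × 0.4816^0 = 1 × 0.03743906 × 1.0000 = 0.037439
Relative intensity = 0.037439 / 0.323123 × 100 = 11.59

11.59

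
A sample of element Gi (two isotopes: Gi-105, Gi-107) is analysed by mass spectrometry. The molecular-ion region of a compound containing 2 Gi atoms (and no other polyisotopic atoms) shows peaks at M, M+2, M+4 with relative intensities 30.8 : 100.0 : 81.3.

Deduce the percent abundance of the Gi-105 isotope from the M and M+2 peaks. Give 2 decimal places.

38.12%

Let p = fractional abundance of Gi-105. I(M+2)/I(M) = [C(2,1)·p^1·(1−p)] / p^2 = 2·(1−p)/p = 100.0/30.8 = 3.2468
(1−p)/p = 3.2468/2 = 1.6234  ⇒  p = 1/(1 + 1.6234) = 0.3812
Gi-105: 38.12%, Gi-107: 61.88%.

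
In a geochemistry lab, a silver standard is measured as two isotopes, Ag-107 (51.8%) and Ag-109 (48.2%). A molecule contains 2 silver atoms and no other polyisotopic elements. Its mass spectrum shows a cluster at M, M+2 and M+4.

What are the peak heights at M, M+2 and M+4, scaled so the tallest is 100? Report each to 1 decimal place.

53.7 : 100.0 : 46.5

The 2 Ag atoms are independent, so intensities follow the terms of (0.518 + 0.482)^2.
P(M) = 0.518^2 = 0.268324
P(M+2) = 2 × 0.518^1 × 0.482^1 = 0.499352
P(M+4) = 0.482^2 = 0.232324
The M+2 peak is largest (0.499352); scaling to 100 gives 53.7 : 100.0 : 46.5.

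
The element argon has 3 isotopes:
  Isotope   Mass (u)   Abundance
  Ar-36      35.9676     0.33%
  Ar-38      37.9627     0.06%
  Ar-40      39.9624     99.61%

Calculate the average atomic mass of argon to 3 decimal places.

Weight each isotope mass by its fractional abundance: 0.0033 × 35.9676 + 0.0006 × 37.9627 + 0.9961 × 39.9624
= 0.11869 + 0.02278 + 39.80655 = 39.94802 u

39.948 u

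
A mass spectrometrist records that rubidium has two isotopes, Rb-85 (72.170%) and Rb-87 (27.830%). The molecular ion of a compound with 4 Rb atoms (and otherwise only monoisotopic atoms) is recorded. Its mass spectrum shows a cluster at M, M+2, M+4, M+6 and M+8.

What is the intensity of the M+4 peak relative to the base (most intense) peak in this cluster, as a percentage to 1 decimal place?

57.8%

(0.72170 + 0.27830)^4 gives M 0.2713, M+2 0.4184, M+4 0.2420, M+6 0.0622, M+8 0.0060; the largest is M+2.
P(M+2) = C(4,1) × 0.72170^3 × 0.27830^1 = 4 × 0.37589809 × 0.2783 = 0.418450 (base)
P(M+4) = C(4,2) × 0.72170^2 × 0.27830^2 = 6 × 0.52085089 × 0.07745089 = 0.242042
Relative intensity = 0.242042 / 0.418450 × 100 = 57.8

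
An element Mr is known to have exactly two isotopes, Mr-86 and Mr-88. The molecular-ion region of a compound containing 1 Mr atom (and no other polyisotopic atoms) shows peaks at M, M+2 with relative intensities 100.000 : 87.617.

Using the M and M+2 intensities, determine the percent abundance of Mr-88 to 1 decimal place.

46.7%

Let p = fractional abundance of Mr-86. I(M+2)/I(M) = [C(1,1)·p^0·(1−p)] / p^1 = 1·(1−p)/p = 87.617/100.000 = 0.8762
(1−p)/p = 0.8762/1 = 0.8762  ⇒  p = 1/(1 + 0.8762) = 0.5330
Mr-86: 53.3%, Mr-88: 46.7%.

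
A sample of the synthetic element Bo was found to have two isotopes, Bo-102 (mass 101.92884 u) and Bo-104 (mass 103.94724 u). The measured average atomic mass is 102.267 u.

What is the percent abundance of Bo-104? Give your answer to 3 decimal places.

16.754%

With x = fraction of Bo-102 (so Bo-104 is 1 − x):
101.92884·x + 103.94724·(1 − x) = 102.267
(101.92884 − 103.94724)·x = 102.267 − 103.94724
x = -1.68024 / -2.01840 = 0.83246 → 83.246% Bo-102, 16.754% Bo-104.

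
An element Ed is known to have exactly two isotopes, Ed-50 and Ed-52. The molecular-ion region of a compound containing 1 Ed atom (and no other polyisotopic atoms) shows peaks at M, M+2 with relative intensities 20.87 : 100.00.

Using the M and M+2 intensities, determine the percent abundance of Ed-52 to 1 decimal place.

Let p = fractional abundance of Ed-50. I(M+2)/I(M) = [C(1,1)·p^0·(1−p)] / p^1 = 1·(1−p)/p = 100.00/20.87 = 4.7916
(1−p)/p = 4.7916/1 = 4.7916  ⇒  p = 1/(1 + 4.7916) = 0.1727
Ed-50: 17.3%, Ed-52: 82.7%.

82.7%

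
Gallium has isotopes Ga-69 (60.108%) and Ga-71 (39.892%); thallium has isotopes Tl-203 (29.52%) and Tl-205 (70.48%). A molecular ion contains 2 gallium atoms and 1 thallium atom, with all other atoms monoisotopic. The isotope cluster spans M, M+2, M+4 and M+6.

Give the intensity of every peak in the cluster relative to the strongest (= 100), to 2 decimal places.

26.92 : 100.00 : 97.16 : 28.31

Gallium pattern (n=2): 0.36129717 : 0.47956567 : 0.15913717
Thallium pattern (n=1): 0.2952 : 0.7048
Convolve the two distributions (both contribute in 2-u steps):
  M: 0.36129717×0.2952 = 0.106655
  M+2: 0.36129717×0.7048 + 0.47956567×0.2952 = 0.396210
  M+4: 0.47956567×0.7048 + 0.15913717×0.2952 = 0.384975
  M+6: 0.15913717×0.7048 = 0.112160
Scale to base peak (0.396210) = 100: 26.92 : 100.00 : 97.16 : 28.31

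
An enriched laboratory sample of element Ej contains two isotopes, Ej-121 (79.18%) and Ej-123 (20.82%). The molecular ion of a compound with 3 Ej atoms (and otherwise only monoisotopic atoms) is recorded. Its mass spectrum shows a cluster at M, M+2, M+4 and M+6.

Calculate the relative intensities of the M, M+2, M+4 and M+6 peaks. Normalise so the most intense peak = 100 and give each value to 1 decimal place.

The 3 Ej atoms are independent, so intensities follow the terms of (0.7918 + 0.2082)^3.
P(M) = 0.7918^3 = 0.496417
P(M+2) = 3 × 0.7918^2 × 0.2082^1 = 0.391591
P(M+4) = 3 × 0.7918^1 × 0.2082^2 = 0.102967
P(M+6) = 0.2082^3 = 0.009025
The M peak is largest (0.496417); scaling to 100 gives 100.0 : 78.9 : 20.7 : 1.8.

100.0 : 78.9 : 20.7 : 1.8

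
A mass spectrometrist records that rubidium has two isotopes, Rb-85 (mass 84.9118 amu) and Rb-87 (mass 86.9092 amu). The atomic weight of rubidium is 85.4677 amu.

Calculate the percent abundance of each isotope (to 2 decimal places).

Writing the weighted mean with unknown fraction x of Rb-85:
84.9118·x + 86.9092·(1 − x) = 85.4677
(84.9118 − 86.9092)·x = 85.4677 − 86.9092
x = -1.4415 / -1.9974 = 0.72169 → 72.17% Rb-85, 27.83% Rb-87.

Rb-85: 72.17%, Rb-87: 27.83%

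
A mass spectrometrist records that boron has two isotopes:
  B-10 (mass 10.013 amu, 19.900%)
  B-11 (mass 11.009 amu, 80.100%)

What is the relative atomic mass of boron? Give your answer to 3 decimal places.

10.811 amu

The abundance-weighted mean is 0.19900 × 10.013 + 0.80100 × 11.009
= 1.9926 + 8.8182 = 10.8108 amu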